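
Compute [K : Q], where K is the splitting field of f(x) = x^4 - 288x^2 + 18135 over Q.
[K : Q] = 4

Solving the quadratic in x^2: x^2 = (288 ± √(288^2 - 4·18135))/2 = (288 ± √10404)/2 = (288 ± 102)/2, giving x^2 = 195 or x^2 = 93. So f(x) = (x^2 - 195)(x^2 - 93) and the roots of f are ±√195, ±√93. Hence the splitting field is K = Q(√195, √93). Since 195 and 93 are distinct squarefree integers > 1, their product 18135 is not a perfect square, so √93 ∉ Q(√195). By the tower law [K:Q] = [Q(√195,√93):Q(√195)] · [Q(√195):Q] = 2 · 2 = 4.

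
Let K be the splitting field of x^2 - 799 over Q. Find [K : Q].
[K : Q] = 2

f(x) = x^2 - 799 factors as (x - √799)(x + √799). The splitting field is K = Q(√799). Since 799 is squarefree and > 1, it is not a perfect square, so x^2 - 799 is irreducible over Q and [Q(√799) : Q] = 2. Hence [K : Q] = 2.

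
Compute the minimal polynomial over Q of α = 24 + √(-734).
m_α(x) = x^2 - 48x + 1310

From α - 24 = √(-734), squaring gives (α - 24)^2 = -734, i.e. α^2 - 48α + 576 = -734, so α^2 - 48α + 1310 = 0. The discriminant of x^2 - 48x + 1310 is (-48)^2 - 4·(1310) = 2304 - 5240 = -2936, and 4·(-734) is not a perfect square in Q since -734 is squarefree and ≠ 1. Hence x^2 - 48x + 1310 is irreducible over Q and is the minimal polynomial of α.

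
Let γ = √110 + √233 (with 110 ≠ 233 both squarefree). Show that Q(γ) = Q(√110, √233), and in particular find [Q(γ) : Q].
[Q(γ) : Q] = 4 (equivalently, Q(γ) = Q(√110, √233))

Obviously Q(γ) ⊆ Q(√110, √233), and [Q(√110, √233):Q] = 4 (since 110, 233 are distinct squarefree integers > 1 with 25630 not a perfect square). To show equality we compute the minimal polynomial of γ. From γ = √110 + √233: γ^2 = 110 + 2√(25630) + 233 = 343 + 2√(25630), so γ^2 - 343 = 2√(25630); squaring, (γ^2 - 343)^2 = 4·25630, i.e. γ^4 - 686γ^2 + 117649 - 102520 = 0, i.e. γ^4 - 686γ^2 + 15129 = 0. So γ is a root of x^4 - 686x^2 + 15129. This polynomial is irreducible over Q: it has no rational root (each ±√110 ± √233 is irrational), and any factorization into two quadratics over Q would force √(25630) ∈ Q (pairing opposite roots) or √110, √233 ∈ Q (other pairings), all impossible. Hence [Q(γ):Q] = 4 = [Q(√110, √233):Q], so Q(γ) = Q(√110, √233).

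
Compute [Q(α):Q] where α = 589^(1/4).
[Q(α):Q] = 4

α is a root of x^4 - 589. By Eisenstein's criterion at the prime p = 19 (which divides the constant term 589 but p^2 = 361 does not, since 589 is squarefree), x^4 - 589 is irreducible over Q. Hence [Q(α):Q] = 4.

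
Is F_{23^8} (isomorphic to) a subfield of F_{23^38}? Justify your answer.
No: F_{23^8} is not a subfield of F_{23^38}

F_{p^m} embeds in F_{p^n} iff m | n. Here 8 ∤ 38 (since 38 = 4·8 + 6 with remainder 6 ≠ 0), so F_{23^8} is not a subfield of F_{23^38}. Equivalently: if it were, the tower law would give 8 = [F_{23^8}:F_23] dividing [F_{23^38}:F_23] = 38, contradiction.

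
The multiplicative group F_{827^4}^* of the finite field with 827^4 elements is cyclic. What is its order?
|F_{827^4}^*| = 467758877040

F_{827^4} has 827^4 = 467758877041 elements; its multiplicative group consists of all nonzero elements, so |F_{827^4}^*| = 467758877041 - 1 = 467758877040. (It is cyclic since any finite subgroup of the multiplicative group of a field is cyclic.)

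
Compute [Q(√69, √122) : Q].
[Q(√69, √122) : Q] = 4

[Q(√69):Q] = 2 (min poly x^2 - 69, irreducible since 69 is squarefree > 1). For the top step, suppose √122 ∈ Q(√69), say √122 = c + d√69 with c, d ∈ Q. Squaring: 122 = c^2 + 69d^2 + 2cd√69. Since √69 ∉ Q this forces 2cd = 0. If d = 0 then √122 = c ∈ Q, contradicting 122 squarefree > 1. If c = 0 then 122 = 69d^2, so 69·122 = (69d)^2 is a perfect square in Q — but 69·122 = 8418 is not a perfect square (since 69 and 122 are distinct squarefree integers). Contradiction. Hence √122 ∉ Q(√69), so x^2 - 122 stays irreducible over Q(√69) and [Q(√69, √122) : Q(√69)] = 2. By the tower law, [Q(√69, √122) : Q] = 2 · 2 = 4.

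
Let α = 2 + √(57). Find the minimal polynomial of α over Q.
m_α(x) = x^2 - 4x - 53

From α - 2 = √(57), squaring gives (α - 2)^2 = 57, i.e. α^2 - 4α + 4 = 57, so α^2 - 4α - 53 = 0. The discriminant of x^2 - 4x - 53 is (-4)^2 - 4·(-53) = 16 + 212 = 228, and 4·(57) is not a perfect square in Q since 57 is squarefree and ≠ 1. Hence x^2 - 4x - 53 is irreducible over Q and is the minimal polynomial of α.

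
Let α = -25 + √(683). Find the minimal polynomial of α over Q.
m_α(x) = x^2 + 50x - 58

From α + 25 = √(683), squaring gives (α + 25)^2 = 683, i.e. α^2 + 50α + 625 = 683, so α^2 + 50α - 58 = 0. The discriminant of x^2 + 50x - 58 is (50)^2 - 4·(-58) = 2500 + 232 = 2732, and 4·(683) is not a perfect square in Q since 683 is squarefree and ≠ 1. Hence x^2 + 50x - 58 is irreducible over Q and is the minimal polynomial of α.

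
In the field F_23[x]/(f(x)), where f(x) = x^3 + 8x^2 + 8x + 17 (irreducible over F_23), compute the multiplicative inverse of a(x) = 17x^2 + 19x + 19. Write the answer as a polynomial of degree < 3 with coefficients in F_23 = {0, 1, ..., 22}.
a(x)^(-1) ≡ 18x^2 + 13x + 7 (mod f(x))

Since f is irreducible over F_23, F_23[x]/(f) is a field and a(x) ≠ 0 has an inverse. Apply the extended Euclidean algorithm to f(x) and a(x) in F_23[x]: f(x) = (19x + 9)·a(x) + (5x + 7);  a(x) = (8x + 11)·(5x + 7) + (11). The last nonzero remainder is the constant 11 = gcd(f, a) in F_23. Back-substituting through the division chain expresses 11 = s(x)·a(x) + t(x)·f(x) with s(x) ≡ 14x^2 + 5x + 8 (mod f), so (14x^2 + 5x + 8)·a(x) ≡ 11 (mod f). Multiplying by 11^(-1) ≡ 21 in F_23 gives a(x)^(-1) ≡ 21·(14x^2 + 5x + 8) ≡ 18x^2 + 13x + 7 (mod f). Check: (17x^2 + 19x + 19)·(18x^2 + 13x + 7) = 7x^4 + 11x^3 + 18x^2 + 12x + 18 ≡ 1 (mod x^3 + 8x^2 + 8x + 17).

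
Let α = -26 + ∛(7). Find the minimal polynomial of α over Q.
m_α(x) = x^3 + 78x^2 + 2028x + 17569

Set β = α + 26 = ∛(7), so β^3 = 7. Then (α + 26)^3 - 7 = 0, i.e. α is a root of g(x) = (x + 26)^3 - 7 = x^3 + 78x^2 + 2028x + 17569. Since g(x) = h(x + 26) where h(x) = x^3 - 7, and h is irreducible over Q (because 7 is not a perfect cube, so h has no rational root, and a monic cubic with no rational root is irreducible), g is also irreducible (irreducibility is preserved under the substitution x → x + 26). Hence m_α(x) = x^3 + 78x^2 + 2028x + 17569.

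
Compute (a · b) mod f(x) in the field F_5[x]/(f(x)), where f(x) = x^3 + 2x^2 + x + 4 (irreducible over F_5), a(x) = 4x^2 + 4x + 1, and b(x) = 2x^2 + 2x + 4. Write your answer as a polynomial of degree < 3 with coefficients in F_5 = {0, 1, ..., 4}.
a · b ≡ 3x^2 + x + 4 (mod f(x))

Multiply in F_5[x]: a(x)·b(x) = (4x^2 + 4x + 1)·(2x^2 + 2x + 4) = 3x^4 + x^3 + x^2 + 3x + 4. This has degree ≥ 3, so divide by f(x) over F_5: 3x^4 + x^3 + x^2 + 3x + 4 = (3x)·(x^3 + 2x^2 + x + 4) + (3x^2 + x + 4). Hence a·b ≡ 3x^2 + x + 4 (mod f). (F_5[x]/(f) is a field with 5^3 = 125 elements since f is irreducible of degree 3.)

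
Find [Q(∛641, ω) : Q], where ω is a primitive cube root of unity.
[Q(∛641, ω) : Q] = 6

[Q(∛641):Q] = 3 (min poly x^3 - 641, irreducible since 641 is not a perfect cube). [Q(ω):Q] = 2 (min poly x^2 + x + 1). Since Q(∛641) ⊂ R and ω ∉ R, we have ω ∉ Q(∛641), so x^2 + x + 1 remains irreducible over Q(∛641) and [Q(∛641, ω) : Q(∛641)] = 2. By the tower law, [Q(∛641, ω) : Q] = 3 · 2 = 6. (In fact Q(∛641, ω) is the splitting field of x^3 - 641 over Q.)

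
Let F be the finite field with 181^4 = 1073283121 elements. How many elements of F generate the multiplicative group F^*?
There are φ(1073283120) = 226437120 primitive elements

F_q^* is cyclic of order q - 1 = 1073283120. A cyclic group of order m has exactly φ(m) generators. Here m = 1073283120 = 2^4 · 3^2 · 5 · 7 · 13 · 16381, so the number of primitive elements is φ(1073283120) = 226437120.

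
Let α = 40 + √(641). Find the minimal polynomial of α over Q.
m_α(x) = x^2 - 80x + 959

From α - 40 = √(641), squaring gives (α - 40)^2 = 641, i.e. α^2 - 80α + 1600 = 641, so α^2 - 80α + 959 = 0. The discriminant of x^2 - 80x + 959 is (-80)^2 - 4·(959) = 6400 - 3836 = 2564, and 4·(641) is not a perfect square in Q since 641 is squarefree and ≠ 1. Hence x^2 - 80x + 959 is irreducible over Q and is the minimal polynomial of α.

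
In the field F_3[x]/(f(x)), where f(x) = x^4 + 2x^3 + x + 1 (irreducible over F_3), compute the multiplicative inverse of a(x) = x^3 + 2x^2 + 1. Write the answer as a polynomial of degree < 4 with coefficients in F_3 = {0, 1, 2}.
a(x)^(-1) ≡ 2x (mod f(x))

Since f is irreducible over F_3, F_3[x]/(f) is a field and a(x) ≠ 0 has an inverse. Apply the extended Euclidean algorithm to f(x) and a(x) in F_3[x]: f(x) = (x)·a(x) + (1). The last nonzero remainder is the constant 1 = gcd(f, a) in F_3. Back-substituting through the division chain expresses 1 = s(x)·a(x) + t(x)·f(x) with s(x) ≡ 2x (mod f), so a(x)^(-1) ≡ s(x) = 2x (mod f). Check: (x^3 + 2x^2 + 1)·(2x) = 2x^4 + x^3 + 2x ≡ 1 (mod x^4 + 2x^3 + x + 1).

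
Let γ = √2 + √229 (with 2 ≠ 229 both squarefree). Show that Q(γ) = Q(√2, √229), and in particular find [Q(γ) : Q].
[Q(γ) : Q] = 4 (equivalently, Q(γ) = Q(√2, √229))

Obviously Q(γ) ⊆ Q(√2, √229), and [Q(√2, √229):Q] = 4 (since 2, 229 are distinct squarefree integers > 1 with 458 not a perfect square). To show equality we compute the minimal polynomial of γ. From γ = √2 + √229: γ^2 = 2 + 2√(458) + 229 = 231 + 2√(458), so γ^2 - 231 = 2√(458); squaring, (γ^2 - 231)^2 = 4·458, i.e. γ^4 - 462γ^2 + 53361 - 1832 = 0, i.e. γ^4 - 462γ^2 + 51529 = 0. So γ is a root of x^4 - 462x^2 + 51529. This polynomial is irreducible over Q: it has no rational root (each ±√2 ± √229 is irrational), and any factorization into two quadratics over Q would force √(458) ∈ Q (pairing opposite roots) or √2, √229 ∈ Q (other pairings), all impossible. Hence [Q(γ):Q] = 4 = [Q(√2, √229):Q], so Q(γ) = Q(√2, √229).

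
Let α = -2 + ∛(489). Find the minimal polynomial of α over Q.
m_α(x) = x^3 + 6x^2 + 12x - 481

Set β = α + 2 = ∛(489), so β^3 = 489. Then (α + 2)^3 - 489 = 0, i.e. α is a root of g(x) = (x + 2)^3 - 489 = x^3 + 6x^2 + 12x - 481. Since g(x) = h(x + 2) where h(x) = x^3 - 489, and h is irreducible over Q (because 489 is not a perfect cube, so h has no rational root, and a monic cubic with no rational root is irreducible), g is also irreducible (irreducibility is preserved under the substitution x → x + 2). Hence m_α(x) = x^3 + 6x^2 + 12x - 481.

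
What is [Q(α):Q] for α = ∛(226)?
[Q(α):Q] = 3

The minimal polynomial of α is x^3 - 226, irreducible over Q since 226 is not a perfect cube (so x^3 - 226 has no rational root). Hence [Q(α):Q] = deg(m_α) = 3.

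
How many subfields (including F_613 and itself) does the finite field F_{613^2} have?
F_{613^2} has 2 subfields

The subfields of F_{p^n} are exactly the fields F_{p^d} for d | n (each is the fixed field of the unique index-d subgroup of Gal(F_{p^n}/F_p) ≅ Z/nZ). The divisors of n = 2 are {1, 2}, giving 2 subfields: F_{613^1}, F_{613^2}.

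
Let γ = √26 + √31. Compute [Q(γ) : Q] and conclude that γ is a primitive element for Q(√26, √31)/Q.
[Q(γ) : Q] = 4 (equivalently, Q(γ) = Q(√26, √31))

Obviously Q(γ) ⊆ Q(√26, √31), and [Q(√26, √31):Q] = 4 (since 26, 31 are distinct squarefree integers > 1 with 806 not a perfect square). To show equality we compute the minimal polynomial of γ. From γ = √26 + √31: γ^2 = 26 + 2√(806) + 31 = 57 + 2√(806), so γ^2 - 57 = 2√(806); squaring, (γ^2 - 57)^2 = 4·806, i.e. γ^4 - 114γ^2 + 3249 - 3224 = 0, i.e. γ^4 - 114γ^2 + 25 = 0. So γ is a root of x^4 - 114x^2 + 25. This polynomial is irreducible over Q: it has no rational root (each ±√26 ± √31 is irrational), and any factorization into two quadratics over Q would force √(806) ∈ Q (pairing opposite roots) or √26, √31 ∈ Q (other pairings), all impossible. Hence [Q(γ):Q] = 4 = [Q(√26, √31):Q], so Q(γ) = Q(√26, √31).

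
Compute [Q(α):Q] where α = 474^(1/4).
[Q(α):Q] = 4

α is a root of x^4 - 474. By Eisenstein's criterion at the prime p = 2 (which divides the constant term 474 but p^2 = 4 does not, since 474 is squarefree), x^4 - 474 is irreducible over Q. Hence [Q(α):Q] = 4.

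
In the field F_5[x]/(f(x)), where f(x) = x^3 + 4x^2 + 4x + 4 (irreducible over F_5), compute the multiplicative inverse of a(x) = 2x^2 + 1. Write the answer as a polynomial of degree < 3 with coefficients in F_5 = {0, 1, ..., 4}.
a(x)^(-1) ≡ 4x^2 + 3x + 2 (mod f(x))

Since f is irreducible over F_5, F_5[x]/(f) is a field and a(x) ≠ 0 has an inverse. Apply the extended Euclidean algorithm to f(x) and a(x) in F_5[x]: f(x) = (3x + 2)·a(x) + (x + 2);  a(x) = (2x + 1)·(x + 2) + (4). The last nonzero remainder is the constant 4 = gcd(f, a) in F_5. Back-substituting through the division chain expresses 4 = s(x)·a(x) + t(x)·f(x) with s(x) ≡ x^2 + 2x + 3 (mod f), so (x^2 + 2x + 3)·a(x) ≡ 4 (mod f). Multiplying by 4^(-1) ≡ 4 in F_5 gives a(x)^(-1) ≡ 4·(x^2 + 2x + 3) ≡ 4x^2 + 3x + 2 (mod f). Check: (2x^2 + 1)·(4x^2 + 3x + 2) = 3x^4 + x^3 + 3x^2 + 3x + 2 ≡ 1 (mod x^3 + 4x^2 + 4x + 4).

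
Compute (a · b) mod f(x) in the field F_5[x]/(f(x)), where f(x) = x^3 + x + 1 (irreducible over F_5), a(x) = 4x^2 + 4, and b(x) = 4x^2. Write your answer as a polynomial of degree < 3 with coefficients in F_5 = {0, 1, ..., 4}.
a · b ≡ 4x (mod f(x))

Multiply in F_5[x]: a(x)·b(x) = (4x^2 + 4)·(4x^2) = x^4 + x^2. This has degree ≥ 3, so divide by f(x) over F_5: x^4 + x^2 = (x)·(x^3 + x + 1) + (4x). Hence a·b ≡ 4x (mod f). (F_5[x]/(f) is a field with 5^3 = 125 elements since f is irreducible of degree 3.)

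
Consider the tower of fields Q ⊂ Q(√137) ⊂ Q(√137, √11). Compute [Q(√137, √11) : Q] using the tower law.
[Q(√137, √11) : Q] = 4

[Q(√137):Q] = 2 (min poly x^2 - 137, irreducible since 137 is squarefree > 1). For the top step, suppose √11 ∈ Q(√137), say √11 = c + d√137 with c, d ∈ Q. Squaring: 11 = c^2 + 137d^2 + 2cd√137. Since √137 ∉ Q this forces 2cd = 0. If d = 0 then √11 = c ∈ Q, contradicting 11 squarefree > 1. If c = 0 then 11 = 137d^2, so 137·11 = (137d)^2 is a perfect square in Q — but 137·11 = 1507 is not a perfect square (since 137 and 11 are distinct squarefree integers). Contradiction. Hence √11 ∉ Q(√137), so x^2 - 11 stays irreducible over Q(√137) and [Q(√137, √11) : Q(√137)] = 2. By the tower law, [Q(√137, √11) : Q] = 2 · 2 = 4.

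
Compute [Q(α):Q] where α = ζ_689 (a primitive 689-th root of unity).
[Q(α):Q] = 624

The minimal polynomial of ζ_689 over Q is the 689-th cyclotomic polynomial Φ_689(x), which is irreducible over Q and has degree φ(689) = 624. Hence [Q(α):Q] = φ(689) = 624.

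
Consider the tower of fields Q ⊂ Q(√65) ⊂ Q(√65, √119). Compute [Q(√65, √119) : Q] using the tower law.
[Q(√65, √119) : Q] = 4

[Q(√65):Q] = 2 (min poly x^2 - 65, irreducible since 65 is squarefree > 1). For the top step, suppose √119 ∈ Q(√65), say √119 = c + d√65 with c, d ∈ Q. Squaring: 119 = c^2 + 65d^2 + 2cd√65. Since √65 ∉ Q this forces 2cd = 0. If d = 0 then √119 = c ∈ Q, contradicting 119 squarefree > 1. If c = 0 then 119 = 65d^2, so 65·119 = (65d)^2 is a perfect square in Q — but 65·119 = 7735 is not a perfect square (since 65 and 119 are distinct squarefree integers). Contradiction. Hence √119 ∉ Q(√65), so x^2 - 119 stays irreducible over Q(√65) and [Q(√65, √119) : Q(√65)] = 2. By the tower law, [Q(√65, √119) : Q] = 2 · 2 = 4.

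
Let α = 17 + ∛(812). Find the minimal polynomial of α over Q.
m_α(x) = x^3 - 51x^2 + 867x - 5725

Set β = α - 17 = ∛(812), so β^3 = 812. Then (α - 17)^3 - 812 = 0, i.e. α is a root of g(x) = (x - 17)^3 - 812 = x^3 - 51x^2 + 867x - 5725. Since g(x) = h(x - 17) where h(x) = x^3 - 812, and h is irreducible over Q (because 812 is not a perfect cube, so h has no rational root, and a monic cubic with no rational root is irreducible), g is also irreducible (irreducibility is preserved under the substitution x → x - 17). Hence m_α(x) = x^3 - 51x^2 + 867x - 5725.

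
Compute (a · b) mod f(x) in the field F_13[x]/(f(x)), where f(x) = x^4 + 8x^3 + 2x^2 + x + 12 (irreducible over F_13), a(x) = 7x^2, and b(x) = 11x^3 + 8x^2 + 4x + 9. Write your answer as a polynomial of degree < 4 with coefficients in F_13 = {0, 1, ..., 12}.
a · b ≡ 12x^3 + x^2 + 12 (mod f(x))

Multiply in F_13[x]: a(x)·b(x) = (7x^2)·(11x^3 + 8x^2 + 4x + 9) = 12x^5 + 4x^4 + 2x^3 + 11x^2. This has degree ≥ 4, so divide by f(x) over F_13: 12x^5 + 4x^4 + 2x^3 + 11x^2 = (12x + 12)·(x^4 + 8x^3 + 2x^2 + x + 12) + (12x^3 + x^2 + 12). Hence a·b ≡ 12x^3 + x^2 + 12 (mod f). (F_13[x]/(f) is a field with 13^4 = 28561 elements since f is irreducible of degree 4.)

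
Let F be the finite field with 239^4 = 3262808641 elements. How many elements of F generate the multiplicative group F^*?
There are φ(3262808640) = 647921664 primitive elements

F_q^* is cyclic of order q - 1 = 3262808640. A cyclic group of order m has exactly φ(m) generators. Here m = 3262808640 = 2^6 · 3 · 5 · 7 · 13^4 · 17, so the number of primitive elements is φ(3262808640) = 647921664.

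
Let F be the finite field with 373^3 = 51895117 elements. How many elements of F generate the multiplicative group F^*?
There are φ(51895116) = 13063680 primitive elements

F_q^* is cyclic of order q - 1 = 51895116. A cyclic group of order m has exactly φ(m) generators. Here m = 51895116 = 2^2 · 3^2 · 7^2 · 13 · 31 · 73, so the number of primitive elements is φ(51895116) = 13063680.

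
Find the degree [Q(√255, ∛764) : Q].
[Q(√255, ∛764) : Q] = 6

Let L = Q(√255, ∛764). Since Q(√255) ⊂ L and [Q(√255):Q] = 2, the tower law gives 2 | [L:Q]. Likewise Q(∛764) ⊂ L with [Q(∛764):Q] = 3 (because 764 is not a perfect cube), so 3 | [L:Q]. As gcd(2,3) = 1, [L:Q] is divisible by 6. Conversely L is generated over Q by √255 and ∛764, so [L:Q] ≤ 2·3 = 6. Therefore [Q(√255, ∛764) : Q] = 6.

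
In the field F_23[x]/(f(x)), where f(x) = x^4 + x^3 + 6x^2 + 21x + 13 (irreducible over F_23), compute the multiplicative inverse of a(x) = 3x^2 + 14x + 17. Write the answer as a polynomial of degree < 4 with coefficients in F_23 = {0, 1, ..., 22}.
a(x)^(-1) ≡ 18x^3 + 14x^2 + 13x + 5 (mod f(x))

Since f is irreducible over F_23, F_23[x]/(f) is a field and a(x) ≠ 0 has an inverse. Apply the extended Euclidean algorithm to f(x) and a(x) in F_23[x]: f(x) = (8x^2 + 9x + 22)·a(x) + (20x + 7);  a(x) = (22x + 16)·(20x + 7) + (20). The last nonzero remainder is the constant 20 = gcd(f, a) in F_23. Back-substituting through the division chain expresses 20 = s(x)·a(x) + t(x)·f(x) with s(x) ≡ 15x^3 + 4x^2 + 7x + 8 (mod f), so (15x^3 + 4x^2 + 7x + 8)·a(x) ≡ 20 (mod f). Multiplying by 20^(-1) ≡ 15 in F_23 gives a(x)^(-1) ≡ 15·(15x^3 + 4x^2 + 7x + 8) ≡ 18x^3 + 14x^2 + 13x + 5 (mod f). Check: (3x^2 + 14x + 17)·(18x^3 + 14x^2 + 13x + 5) = 8x^5 + 18x^4 + 12x^3 + 21x^2 + 15x + 16 ≡ 1 (mod x^4 + x^3 + 6x^2 + 21x + 13).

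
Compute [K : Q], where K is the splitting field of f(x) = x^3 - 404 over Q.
[K : Q] = 6

The roots of x^3 - 404 are ∛404, ω∛404, ω^2∛404 where ω = e^(2πi/3) is a primitive cube root of unity, so K = Q(∛404, ω). Now [Q(∛404):Q] = 3 (since 404 is not a perfect cube, x^3 - 404 is irreducible) and [Q(ω):Q] = 2. Both 2 and 3 divide [K:Q], and [K:Q] ≤ 3·2 = 6, so [K:Q] = 6. (Equivalently: Q(∛404) ⊂ R but ω ∉ R, so [K : Q(∛404)] = 2.)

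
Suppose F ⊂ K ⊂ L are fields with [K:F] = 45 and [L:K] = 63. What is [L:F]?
[L:F] = 2835

The tower law says that for any tower of field extensions F ⊂ K ⊂ L with finite degrees, [L:F] = [L:K] · [K:F]. Here this gives [L:F] = 63 · 45 = 2835.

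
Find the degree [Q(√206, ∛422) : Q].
[Q(√206, ∛422) : Q] = 6

Let L = Q(√206, ∛422). Since Q(√206) ⊂ L and [Q(√206):Q] = 2, the tower law gives 2 | [L:Q]. Likewise Q(∛422) ⊂ L with [Q(∛422):Q] = 3 (because 422 is not a perfect cube), so 3 | [L:Q]. As gcd(2,3) = 1, [L:Q] is divisible by 6. Conversely L is generated over Q by √206 and ∛422, so [L:Q] ≤ 2·3 = 6. Therefore [Q(√206, ∛422) : Q] = 6.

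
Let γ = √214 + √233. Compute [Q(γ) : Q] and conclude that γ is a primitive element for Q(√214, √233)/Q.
[Q(γ) : Q] = 4 (equivalently, Q(γ) = Q(√214, √233))

Obviously Q(γ) ⊆ Q(√214, √233), and [Q(√214, √233):Q] = 4 (since 214, 233 are distinct squarefree integers > 1 with 49862 not a perfect square). To show equality we compute the minimal polynomial of γ. From γ = √214 + √233: γ^2 = 214 + 2√(49862) + 233 = 447 + 2√(49862), so γ^2 - 447 = 2√(49862); squaring, (γ^2 - 447)^2 = 4·49862, i.e. γ^4 - 894γ^2 + 199809 - 199448 = 0, i.e. γ^4 - 894γ^2 + 361 = 0. So γ is a root of x^4 - 894x^2 + 361. This polynomial is irreducible over Q: it has no rational root (each ±√214 ± √233 is irrational), and any factorization into two quadratics over Q would force √(49862) ∈ Q (pairing opposite roots) or √214, √233 ∈ Q (other pairings), all impossible. Hence [Q(γ):Q] = 4 = [Q(√214, √233):Q], so Q(γ) = Q(√214, √233).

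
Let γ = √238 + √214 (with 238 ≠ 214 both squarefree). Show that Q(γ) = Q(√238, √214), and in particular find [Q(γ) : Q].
[Q(γ) : Q] = 4 (equivalently, Q(γ) = Q(√238, √214))

Obviously Q(γ) ⊆ Q(√238, √214), and [Q(√238, √214):Q] = 4 (since 238, 214 are distinct squarefree integers > 1 with 50932 not a perfect square). To show equality we compute the minimal polynomial of γ. From γ = √238 + √214: γ^2 = 238 + 2√(50932) + 214 = 452 + 2√(50932), so γ^2 - 452 = 2√(50932); squaring, (γ^2 - 452)^2 = 4·50932, i.e. γ^4 - 904γ^2 + 204304 - 203728 = 0, i.e. γ^4 - 904γ^2 + 576 = 0. So γ is a root of x^4 - 904x^2 + 576. This polynomial is irreducible over Q: it has no rational root (each ±√238 ± √214 is irrational), and any factorization into two quadratics over Q would force √(50932) ∈ Q (pairing opposite roots) or √238, √214 ∈ Q (other pairings), all impossible. Hence [Q(γ):Q] = 4 = [Q(√238, √214):Q], so Q(γ) = Q(√238, √214).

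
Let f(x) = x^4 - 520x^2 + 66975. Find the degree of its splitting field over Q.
[K : Q] = 4

Solving the quadratic in x^2: x^2 = (520 ± √(520^2 - 4·66975))/2 = (520 ± √2500)/2 = (520 ± 50)/2, giving x^2 = 285 or x^2 = 235. So f(x) = (x^2 - 285)(x^2 - 235) and the roots of f are ±√285, ±√235. Hence the splitting field is K = Q(√285, √235). Since 285 and 235 are distinct squarefree integers > 1, their product 66975 is not a perfect square, so √235 ∉ Q(√285). By the tower law [K:Q] = [Q(√285,√235):Q(√285)] · [Q(√285):Q] = 2 · 2 = 4.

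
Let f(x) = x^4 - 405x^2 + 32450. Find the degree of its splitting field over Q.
[K : Q] = 4

Solving the quadratic in x^2: x^2 = (405 ± √(405^2 - 4·32450))/2 = (405 ± √34225)/2 = (405 ± 185)/2, giving x^2 = 295 or x^2 = 110. So f(x) = (x^2 - 295)(x^2 - 110) and the roots of f are ±√295, ±√110. Hence the splitting field is K = Q(√295, √110). Since 295 and 110 are distinct squarefree integers > 1, their product 32450 is not a perfect square, so √110 ∉ Q(√295). By the tower law [K:Q] = [Q(√295,√110):Q(√295)] · [Q(√295):Q] = 2 · 2 = 4.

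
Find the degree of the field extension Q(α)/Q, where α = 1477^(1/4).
[Q(α):Q] = 4

α is a root of x^4 - 1477. By Eisenstein's criterion at the prime p = 7 (which divides the constant term 1477 but p^2 = 49 does not, since 1477 is squarefree), x^4 - 1477 is irreducible over Q. Hence [Q(α):Q] = 4.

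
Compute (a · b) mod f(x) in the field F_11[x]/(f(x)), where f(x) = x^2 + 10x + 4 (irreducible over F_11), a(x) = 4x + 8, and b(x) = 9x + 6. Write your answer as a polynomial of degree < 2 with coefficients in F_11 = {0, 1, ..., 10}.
a · b ≡ 3 (mod f(x))

Multiply in F_11[x]: a(x)·b(x) = (4x + 8)·(9x + 6) = 3x^2 + 8x + 4. This has degree ≥ 2, so divide by f(x) over F_11: 3x^2 + 8x + 4 = (3)·(x^2 + 10x + 4) + (3). Hence a·b ≡ 3 (mod f). (F_11[x]/(f) is a field with 11^2 = 121 elements since f is irreducible of degree 2.)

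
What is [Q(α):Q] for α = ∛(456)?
[Q(α):Q] = 3

The minimal polynomial of α is x^3 - 456, irreducible over Q since 456 is not a perfect cube (so x^3 - 456 has no rational root). Hence [Q(α):Q] = deg(m_α) = 3.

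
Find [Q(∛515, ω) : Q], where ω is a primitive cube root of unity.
[Q(∛515, ω) : Q] = 6

[Q(∛515):Q] = 3 (min poly x^3 - 515, irreducible since 515 is not a perfect cube). [Q(ω):Q] = 2 (min poly x^2 + x + 1). Since Q(∛515) ⊂ R and ω ∉ R, we have ω ∉ Q(∛515), so x^2 + x + 1 remains irreducible over Q(∛515) and [Q(∛515, ω) : Q(∛515)] = 2. By the tower law, [Q(∛515, ω) : Q] = 3 · 2 = 6. (In fact Q(∛515, ω) is the splitting field of x^3 - 515 over Q.)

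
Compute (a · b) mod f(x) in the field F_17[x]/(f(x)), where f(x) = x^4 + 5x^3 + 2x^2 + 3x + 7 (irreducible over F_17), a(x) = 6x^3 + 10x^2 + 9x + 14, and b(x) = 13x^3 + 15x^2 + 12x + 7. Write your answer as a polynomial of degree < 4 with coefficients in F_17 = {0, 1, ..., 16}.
a · b ≡ 10x^3 + 3x^2 + 5x + 7 (mod f(x))

Multiply in F_17[x]: a(x)·b(x) = (6x^3 + 10x^2 + 9x + 14)·(13x^3 + 15x^2 + 12x + 7) = 10x^6 + 16x^5 + 16x^4 + 3x^3 + 14x^2 + 10x + 13. This has degree ≥ 4, so divide by f(x) over F_17: 10x^6 + 16x^5 + 16x^4 + 3x^3 + 14x^2 + 10x + 13 = (10x^2 + 13)·(x^4 + 5x^3 + 2x^2 + 3x + 7) + (10x^3 + 3x^2 + 5x + 7). Hence a·b ≡ 10x^3 + 3x^2 + 5x + 7 (mod f). (F_17[x]/(f) is a field with 17^4 = 83521 elements since f is irreducible of degree 4.)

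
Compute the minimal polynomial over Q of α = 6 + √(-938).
m_α(x) = x^2 - 12x + 974

From α - 6 = √(-938), squaring gives (α - 6)^2 = -938, i.e. α^2 - 12α + 36 = -938, so α^2 - 12α + 974 = 0. The discriminant of x^2 - 12x + 974 is (-12)^2 - 4·(974) = 144 - 3896 = -3752, and 4·(-938) is not a perfect square in Q since -938 is squarefree and ≠ 1. Hence x^2 - 12x + 974 is irreducible over Q and is the minimal polynomial of α.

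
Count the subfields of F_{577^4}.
F_{577^4} has 3 subfields

The subfields of F_{p^n} are exactly the fields F_{p^d} for d | n (each is the fixed field of the unique index-d subgroup of Gal(F_{p^n}/F_p) ≅ Z/nZ). The divisors of n = 4 are {1, 2, 4}, giving 3 subfields: F_{577^1}, F_{577^2}, F_{577^4}.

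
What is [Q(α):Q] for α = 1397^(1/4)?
[Q(α):Q] = 4

α is a root of x^4 - 1397. By Eisenstein's criterion at the prime p = 11 (which divides the constant term 1397 but p^2 = 121 does not, since 1397 is squarefree), x^4 - 1397 is irreducible over Q. Hence [Q(α):Q] = 4.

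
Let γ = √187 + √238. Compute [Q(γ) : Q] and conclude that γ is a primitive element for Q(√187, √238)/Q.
[Q(γ) : Q] = 4 (equivalently, Q(γ) = Q(√187, √238))

Obviously Q(γ) ⊆ Q(√187, √238), and [Q(√187, √238):Q] = 4 (since 187, 238 are distinct squarefree integers > 1 with 44506 not a perfect square). To show equality we compute the minimal polynomial of γ. From γ = √187 + √238: γ^2 = 187 + 2√(44506) + 238 = 425 + 2√(44506), so γ^2 - 425 = 2√(44506); squaring, (γ^2 - 425)^2 = 4·44506, i.e. γ^4 - 850γ^2 + 180625 - 178024 = 0, i.e. γ^4 - 850γ^2 + 2601 = 0. So γ is a root of x^4 - 850x^2 + 2601. This polynomial is irreducible over Q: it has no rational root (each ±√187 ± √238 is irrational), and any factorization into two quadratics over Q would force √(44506) ∈ Q (pairing opposite roots) or √187, √238 ∈ Q (other pairings), all impossible. Hence [Q(γ):Q] = 4 = [Q(√187, √238):Q], so Q(γ) = Q(√187, √238).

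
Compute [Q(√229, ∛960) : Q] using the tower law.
[Q(√229, ∛960) : Q] = 6

Let L = Q(√229, ∛960). Since Q(√229) ⊂ L and [Q(√229):Q] = 2, the tower law gives 2 | [L:Q]. Likewise Q(∛960) ⊂ L with [Q(∛960):Q] = 3 (because 960 is not a perfect cube), so 3 | [L:Q]. As gcd(2,3) = 1, [L:Q] is divisible by 6. Conversely L is generated over Q by √229 and ∛960, so [L:Q] ≤ 2·3 = 6. Therefore [Q(√229, ∛960) : Q] = 6.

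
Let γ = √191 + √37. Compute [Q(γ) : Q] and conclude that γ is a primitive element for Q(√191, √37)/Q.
[Q(γ) : Q] = 4 (equivalently, Q(γ) = Q(√191, √37))

Obviously Q(γ) ⊆ Q(√191, √37), and [Q(√191, √37):Q] = 4 (since 191, 37 are distinct squarefree integers > 1 with 7067 not a perfect square). To show equality we compute the minimal polynomial of γ. From γ = √191 + √37: γ^2 = 191 + 2√(7067) + 37 = 228 + 2√(7067), so γ^2 - 228 = 2√(7067); squaring, (γ^2 - 228)^2 = 4·7067, i.e. γ^4 - 456γ^2 + 51984 - 28268 = 0, i.e. γ^4 - 456γ^2 + 23716 = 0. So γ is a root of x^4 - 456x^2 + 23716. This polynomial is irreducible over Q: it has no rational root (each ±√191 ± √37 is irrational), and any factorization into two quadratics over Q would force √(7067) ∈ Q (pairing opposite roots) or √191, √37 ∈ Q (other pairings), all impossible. Hence [Q(γ):Q] = 4 = [Q(√191, √37):Q], so Q(γ) = Q(√191, √37).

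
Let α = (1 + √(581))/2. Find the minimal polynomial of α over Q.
m_α(x) = x^2 - x - 145

From 2α - 1 = √(581), squaring gives (2α - 1)^2 = 581, i.e. 4α^2 - 4α + 1 = 581, so α^2 - α + (1 - 581)/4 = 0. Since 581 ≡ 1 (mod 4), (1 - 581)/4 = -145 ∈ Z. The polynomial x^2 - x - 145 has discriminant 1 - 4·(-145) = 581, which is not a perfect square in Q (d = 581 is squarefree and ≠ 1), so x^2 - x - 145 is irreducible over Q. It is the minimal polynomial of α.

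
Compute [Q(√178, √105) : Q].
[Q(√178, √105) : Q] = 4

[Q(√178):Q] = 2 (min poly x^2 - 178, irreducible since 178 is squarefree > 1). For the top step, suppose √105 ∈ Q(√178), say √105 = c + d√178 with c, d ∈ Q. Squaring: 105 = c^2 + 178d^2 + 2cd√178. Since √178 ∉ Q this forces 2cd = 0. If d = 0 then √105 = c ∈ Q, contradicting 105 squarefree > 1. If c = 0 then 105 = 178d^2, so 178·105 = (178d)^2 is a perfect square in Q — but 178·105 = 18690 is not a perfect square (since 178 and 105 are distinct squarefree integers). Contradiction. Hence √105 ∉ Q(√178), so x^2 - 105 stays irreducible over Q(√178) and [Q(√178, √105) : Q(√178)] = 2. By the tower law, [Q(√178, √105) : Q] = 2 · 2 = 4.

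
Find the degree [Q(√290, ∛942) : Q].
[Q(√290, ∛942) : Q] = 6

Let L = Q(√290, ∛942). Since Q(√290) ⊂ L and [Q(√290):Q] = 2, the tower law gives 2 | [L:Q]. Likewise Q(∛942) ⊂ L with [Q(∛942):Q] = 3 (because 942 is not a perfect cube), so 3 | [L:Q]. As gcd(2,3) = 1, [L:Q] is divisible by 6. Conversely L is generated over Q by √290 and ∛942, so [L:Q] ≤ 2·3 = 6. Therefore [Q(√290, ∛942) : Q] = 6.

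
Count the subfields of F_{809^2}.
F_{809^2} has 2 subfields

The subfields of F_{p^n} are exactly the fields F_{p^d} for d | n (each is the fixed field of the unique index-d subgroup of Gal(F_{p^n}/F_p) ≅ Z/nZ). The divisors of n = 2 are {1, 2}, giving 2 subfields: F_{809^1}, F_{809^2}.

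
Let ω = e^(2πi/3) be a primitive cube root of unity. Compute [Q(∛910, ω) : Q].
[Q(∛910, ω) : Q] = 6

[Q(∛910):Q] = 3 (min poly x^3 - 910, irreducible since 910 is not a perfect cube). [Q(ω):Q] = 2 (min poly x^2 + x + 1). Since Q(∛910) ⊂ R and ω ∉ R, we have ω ∉ Q(∛910), so x^2 + x + 1 remains irreducible over Q(∛910) and [Q(∛910, ω) : Q(∛910)] = 2. By the tower law, [Q(∛910, ω) : Q] = 3 · 2 = 6. (In fact Q(∛910, ω) is the splitting field of x^3 - 910 over Q.)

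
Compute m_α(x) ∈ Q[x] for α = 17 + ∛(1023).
m_α(x) = x^3 - 51x^2 + 867x - 5936

Set β = α - 17 = ∛(1023), so β^3 = 1023. Then (α - 17)^3 - 1023 = 0, i.e. α is a root of g(x) = (x - 17)^3 - 1023 = x^3 - 51x^2 + 867x - 5936. Since g(x) = h(x - 17) where h(x) = x^3 - 1023, and h is irreducible over Q (because 1023 is not a perfect cube, so h has no rational root, and a monic cubic with no rational root is irreducible), g is also irreducible (irreducibility is preserved under the substitution x → x - 17). Hence m_α(x) = x^3 - 51x^2 + 867x - 5936.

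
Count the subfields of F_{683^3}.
F_{683^3} has 2 subfields

The subfields of F_{p^n} are exactly the fields F_{p^d} for d | n (each is the fixed field of the unique index-d subgroup of Gal(F_{p^n}/F_p) ≅ Z/nZ). The divisors of n = 3 are {1, 3}, giving 2 subfields: F_{683^1}, F_{683^3}.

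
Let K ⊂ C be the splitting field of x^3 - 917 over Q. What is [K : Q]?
[K : Q] = 6

The roots of x^3 - 917 are ∛917, ω∛917, ω^2∛917 where ω = e^(2πi/3) is a primitive cube root of unity, so K = Q(∛917, ω). Now [Q(∛917):Q] = 3 (since 917 is not a perfect cube, x^3 - 917 is irreducible) and [Q(ω):Q] = 2. Both 2 and 3 divide [K:Q], and [K:Q] ≤ 3·2 = 6, so [K:Q] = 6. (Equivalently: Q(∛917) ⊂ R but ω ∉ R, so [K : Q(∛917)] = 2.)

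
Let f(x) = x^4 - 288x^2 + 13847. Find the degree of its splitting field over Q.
[K : Q] = 4

Solving the quadratic in x^2: x^2 = (288 ± √(288^2 - 4·13847))/2 = (288 ± √27556)/2 = (288 ± 166)/2, giving x^2 = 61 or x^2 = 227. So f(x) = (x^2 - 61)(x^2 - 227) and the roots of f are ±√61, ±√227. Hence the splitting field is K = Q(√61, √227). Since 61 and 227 are distinct squarefree integers > 1, their product 13847 is not a perfect square, so √227 ∉ Q(√61). By the tower law [K:Q] = [Q(√61,√227):Q(√61)] · [Q(√61):Q] = 2 · 2 = 4.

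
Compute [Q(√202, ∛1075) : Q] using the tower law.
[Q(√202, ∛1075) : Q] = 6

Let L = Q(√202, ∛1075). Since Q(√202) ⊂ L and [Q(√202):Q] = 2, the tower law gives 2 | [L:Q]. Likewise Q(∛1075) ⊂ L with [Q(∛1075):Q] = 3 (because 1075 is not a perfect cube), so 3 | [L:Q]. As gcd(2,3) = 1, [L:Q] is divisible by 6. Conversely L is generated over Q by √202 and ∛1075, so [L:Q] ≤ 2·3 = 6. Therefore [Q(√202, ∛1075) : Q] = 6.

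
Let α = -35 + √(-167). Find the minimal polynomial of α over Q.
m_α(x) = x^2 + 70x + 1392

From α + 35 = √(-167), squaring gives (α + 35)^2 = -167, i.e. α^2 + 70α + 1225 = -167, so α^2 + 70α + 1392 = 0. The discriminant of x^2 + 70x + 1392 is (70)^2 - 4·(1392) = 4900 - 5568 = -668, and 4·(-167) is not a perfect square in Q since -167 is squarefree and ≠ 1. Hence x^2 + 70x + 1392 is irreducible over Q and is the minimal polynomial of α.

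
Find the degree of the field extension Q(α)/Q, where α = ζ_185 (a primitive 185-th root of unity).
[Q(α):Q] = 144

The minimal polynomial of ζ_185 over Q is the 185-th cyclotomic polynomial Φ_185(x), which is irreducible over Q and has degree φ(185) = 144. Hence [Q(α):Q] = φ(185) = 144.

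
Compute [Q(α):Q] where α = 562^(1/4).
[Q(α):Q] = 4

α is a root of x^4 - 562. By Eisenstein's criterion at the prime p = 2 (which divides the constant term 562 but p^2 = 4 does not, since 562 is squarefree), x^4 - 562 is irreducible over Q. Hence [Q(α):Q] = 4.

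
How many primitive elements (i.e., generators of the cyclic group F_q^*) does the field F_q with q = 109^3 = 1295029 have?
There are φ(1295028) = 369360 primitive elements

F_q^* is cyclic of order q - 1 = 1295028. A cyclic group of order m has exactly φ(m) generators. Here m = 1295028 = 2^2 · 3^4 · 7 · 571, so the number of primitive elements is φ(1295028) = 369360.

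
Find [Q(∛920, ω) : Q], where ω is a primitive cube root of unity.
[Q(∛920, ω) : Q] = 6

[Q(∛920):Q] = 3 (min poly x^3 - 920, irreducible since 920 is not a perfect cube). [Q(ω):Q] = 2 (min poly x^2 + x + 1). Since Q(∛920) ⊂ R and ω ∉ R, we have ω ∉ Q(∛920), so x^2 + x + 1 remains irreducible over Q(∛920) and [Q(∛920, ω) : Q(∛920)] = 2. By the tower law, [Q(∛920, ω) : Q] = 3 · 2 = 6. (In fact Q(∛920, ω) is the splitting field of x^3 - 920 over Q.)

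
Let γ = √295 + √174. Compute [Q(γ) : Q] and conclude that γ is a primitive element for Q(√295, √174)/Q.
[Q(γ) : Q] = 4 (equivalently, Q(γ) = Q(√295, √174))

Obviously Q(γ) ⊆ Q(√295, √174), and [Q(√295, √174):Q] = 4 (since 295, 174 are distinct squarefree integers > 1 with 51330 not a perfect square). To show equality we compute the minimal polynomial of γ. From γ = √295 + √174: γ^2 = 295 + 2√(51330) + 174 = 469 + 2√(51330), so γ^2 - 469 = 2√(51330); squaring, (γ^2 - 469)^2 = 4·51330, i.e. γ^4 - 938γ^2 + 219961 - 205320 = 0, i.e. γ^4 - 938γ^2 + 14641 = 0. So γ is a root of x^4 - 938x^2 + 14641. This polynomial is irreducible over Q: it has no rational root (each ±√295 ± √174 is irrational), and any factorization into two quadratics over Q would force √(51330) ∈ Q (pairing opposite roots) or √295, √174 ∈ Q (other pairings), all impossible. Hence [Q(γ):Q] = 4 = [Q(√295, √174):Q], so Q(γ) = Q(√295, √174).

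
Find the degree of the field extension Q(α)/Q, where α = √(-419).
[Q(α):Q] = 2

[Q(α):Q] equals the degree of the minimal polynomial of α. Here α^2 = -419 and x^2 + 419 is irreducible (d = -419 is squarefree, ≠ 1, hence not a square), so deg(m_α) = 2. Thus [Q(α):Q] = 2.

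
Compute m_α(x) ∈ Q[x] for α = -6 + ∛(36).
m_α(x) = x^3 + 18x^2 + 108x + 180

Set β = α + 6 = ∛(36), so β^3 = 36. Then (α + 6)^3 - 36 = 0, i.e. α is a root of g(x) = (x + 6)^3 - 36 = x^3 + 18x^2 + 108x + 180. Since g(x) = h(x + 6) where h(x) = x^3 - 36, and h is irreducible over Q (because 36 is not a perfect cube, so h has no rational root, and a monic cubic with no rational root is irreducible), g is also irreducible (irreducibility is preserved under the substitution x → x + 6). Hence m_α(x) = x^3 + 18x^2 + 108x + 180.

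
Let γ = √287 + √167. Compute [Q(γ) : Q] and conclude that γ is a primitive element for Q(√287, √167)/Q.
[Q(γ) : Q] = 4 (equivalently, Q(γ) = Q(√287, √167))

Obviously Q(γ) ⊆ Q(√287, √167), and [Q(√287, √167):Q] = 4 (since 287, 167 are distinct squarefree integers > 1 with 47929 not a perfect square). To show equality we compute the minimal polynomial of γ. From γ = √287 + √167: γ^2 = 287 + 2√(47929) + 167 = 454 + 2√(47929), so γ^2 - 454 = 2√(47929); squaring, (γ^2 - 454)^2 = 4·47929, i.e. γ^4 - 908γ^2 + 206116 - 191716 = 0, i.e. γ^4 - 908γ^2 + 14400 = 0. So γ is a root of x^4 - 908x^2 + 14400. This polynomial is irreducible over Q: it has no rational root (each ±√287 ± √167 is irrational), and any factorization into two quadratics over Q would force √(47929) ∈ Q (pairing opposite roots) or √287, √167 ∈ Q (other pairings), all impossible. Hence [Q(γ):Q] = 4 = [Q(√287, √167):Q], so Q(γ) = Q(√287, √167).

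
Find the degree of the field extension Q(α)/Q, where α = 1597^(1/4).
[Q(α):Q] = 4

α is a root of x^4 - 1597. By Eisenstein's criterion at the prime p = 1597 (which divides the constant term 1597 but p^2 = 2550409 does not, since 1597 is squarefree), x^4 - 1597 is irreducible over Q. Hence [Q(α):Q] = 4.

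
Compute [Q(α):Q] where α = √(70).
[Q(α):Q] = 2

[Q(α):Q] equals the degree of the minimal polynomial of α. Here α^2 = 70 and x^2 - 70 is irreducible (d = 70 is squarefree, ≠ 1, hence not a square), so deg(m_α) = 2. Thus [Q(α):Q] = 2.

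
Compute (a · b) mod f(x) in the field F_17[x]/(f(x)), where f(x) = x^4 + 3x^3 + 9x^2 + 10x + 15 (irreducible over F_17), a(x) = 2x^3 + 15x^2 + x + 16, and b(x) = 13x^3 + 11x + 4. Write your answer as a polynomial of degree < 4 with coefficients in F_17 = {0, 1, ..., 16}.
a · b ≡ 4x^3 + 10x^2 + 15x + 1 (mod f(x))

Multiply in F_17[x]: a(x)·b(x) = (2x^3 + 15x^2 + x + 16)·(13x^3 + 11x + 4) = 9x^6 + 8x^5 + x^4 + 7x^3 + 3x^2 + 10x + 13. This has degree ≥ 4, so divide by f(x) over F_17: 9x^6 + 8x^5 + x^4 + 7x^3 + 3x^2 + 10x + 13 = (9x^2 + 15x + 11)·(x^4 + 3x^3 + 9x^2 + 10x + 15) + (4x^3 + 10x^2 + 15x + 1). Hence a·b ≡ 4x^3 + 10x^2 + 15x + 1 (mod f). (F_17[x]/(f) is a field with 17^4 = 83521 elements since f is irreducible of degree 4.)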